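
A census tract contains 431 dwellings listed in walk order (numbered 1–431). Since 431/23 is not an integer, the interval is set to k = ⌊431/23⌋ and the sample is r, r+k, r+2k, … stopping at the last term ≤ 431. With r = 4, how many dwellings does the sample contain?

24

k = ⌊431/23⌋ = 18
Achieved size = ⌊(431 − 4)/18⌋ + 1 = ⌊427/18⌋ + 1 = 23 + 1 = 24
(last selection: 4 + 23×18 = 418 ≤ 431; next would be 436 > 431)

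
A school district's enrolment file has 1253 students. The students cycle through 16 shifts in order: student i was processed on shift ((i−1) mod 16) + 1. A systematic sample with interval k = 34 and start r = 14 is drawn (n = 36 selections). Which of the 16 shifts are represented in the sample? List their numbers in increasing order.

Consecutive selections differ by k = 34, so their shift numbers differ by 34 mod 16 = 2.
gcd(34, 16) = 2, so the sample visits 16/2 = 8 distinct residues mod 16.
Start 14 is shift 14; the shifts hit are 2, 4, 6, 8, 10, 12, 14, 16.

2, 4, 6, 8, 10, 12, 14, 16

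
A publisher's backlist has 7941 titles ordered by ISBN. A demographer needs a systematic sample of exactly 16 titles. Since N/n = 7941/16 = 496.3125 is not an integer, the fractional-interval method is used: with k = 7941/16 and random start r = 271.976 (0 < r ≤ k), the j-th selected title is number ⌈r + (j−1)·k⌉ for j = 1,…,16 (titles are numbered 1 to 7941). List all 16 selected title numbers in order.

272, 769, 1265, 1761, 2258, 2754, 3250, 3747, 4243, 4739, 5236, 5732, 6228, 6725, 7221, 7717

j=1: r + 0k = 271.976 → ⌈·⌉ = 272
j=2: r + 1k = 768.2885 → ⌈·⌉ = 769
j=3: r + 2k = 1264.601 → ⌈·⌉ = 1265
j=4: r + 3k = 1760.9135 → ⌈·⌉ = 1761
j=5: r + 4k = 2257.226 → ⌈·⌉ = 2258
j=6: r + 5k = 2753.5385 → ⌈·⌉ = 2754
j=7: r + 6k = 3249.851 → ⌈·⌉ = 3250
j=8: r + 7k = 3746.1635 → ⌈·⌉ = 3747
j=9: r + 8k = 4242.476 → ⌈·⌉ = 4243
j=10: r + 9k = 4738.7885 → ⌈·⌉ = 4739
j=11: r + 10k = 5235.101 → ⌈·⌉ = 5236
j=12: r + 11k = 5731.4135 → ⌈·⌉ = 5732
j=13: r + 12k = 6227.726 → ⌈·⌉ = 6228
j=14: r + 13k = 6724.0385 → ⌈·⌉ = 6725
j=15: r + 14k = 7220.351 → ⌈·⌉ = 7221
j=16: r + 15k = 7716.6635 → ⌈·⌉ = 7717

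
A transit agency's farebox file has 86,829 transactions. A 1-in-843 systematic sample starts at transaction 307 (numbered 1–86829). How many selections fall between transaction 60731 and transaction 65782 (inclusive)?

k = 843
First selection ≥ 60731: 307 + ⌈(60731−307)/843⌉·843 = 307 + 72×843 = 61003
Last selection ≤ 65782: 307 + ⌊(65782−307)/843⌋·843 = 307 + 77×843 = 65218
Count = 77 − 72 + 1 = 6

6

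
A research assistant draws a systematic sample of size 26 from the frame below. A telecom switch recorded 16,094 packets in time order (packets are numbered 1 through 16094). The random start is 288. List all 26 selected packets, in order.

288, 907, 1526, 2145, 2764, 3383, 4002, 4621, 5240, 5859, 6478, 7097, 7716, 8335, 8954, 9573, 10192, 10811, 11430, 12049, 12668, 13287, 13906, 14525, 15144, 15763

k = N/n = 16094/26 = 619
packet 1: 288
packet 2: 288 + 619 = 907
packet 3: 907 + 619 = 1526
packet 4: 1526 + 619 = 2145
packet 5: 2145 + 619 = 2764
packet 6: 2764 + 619 = 3383
packet 7: 3383 + 619 = 4002
packet 8: 4002 + 619 = 4621
packet 9: 4621 + 619 = 5240
packet 10: 5240 + 619 = 5859
packet 11: 5859 + 619 = 6478
packet 12: 6478 + 619 = 7097
packet 13: 7097 + 619 = 7716
packet 14: 7716 + 619 = 8335
packet 15: 8335 + 619 = 8954
packet 16: 8954 + 619 = 9573
packet 17: 9573 + 619 = 10192
packet 18: 10192 + 619 = 10811
packet 19: 10811 + 619 = 11430
packet 20: 11430 + 619 = 12049
packet 21: 12049 + 619 = 12668
packet 22: 12668 + 619 = 13287
packet 23: 13287 + 619 = 13906
packet 24: 13906 + 619 = 14525
packet 25: 14525 + 619 = 15144
packet 26: 15144 + 619 = 15763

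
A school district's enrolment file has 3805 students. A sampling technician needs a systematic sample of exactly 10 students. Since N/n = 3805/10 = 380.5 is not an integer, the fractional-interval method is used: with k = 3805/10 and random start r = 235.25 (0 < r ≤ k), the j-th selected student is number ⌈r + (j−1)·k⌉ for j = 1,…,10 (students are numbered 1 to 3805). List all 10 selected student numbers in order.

j=1: r + 0k = 235.25 → ⌈·⌉ = 236
j=2: r + 1k = 615.75 → ⌈·⌉ = 616
j=3: r + 2k = 996.25 → ⌈·⌉ = 997
j=4: r + 3k = 1376.75 → ⌈·⌉ = 1377
j=5: r + 4k = 1757.25 → ⌈·⌉ = 1758
j=6: r + 5k = 2137.75 → ⌈·⌉ = 2138
j=7: r + 6k = 2518.25 → ⌈·⌉ = 2519
j=8: r + 7k = 2898.75 → ⌈·⌉ = 2899
j=9: r + 8k = 3279.25 → ⌈·⌉ = 3280
j=10: r + 9k = 3659.75 → ⌈·⌉ = 3660

236, 616, 997, 1377, 1758, 2138, 2519, 2899, 3280, 3660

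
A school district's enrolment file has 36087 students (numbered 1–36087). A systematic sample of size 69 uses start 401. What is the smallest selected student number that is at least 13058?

13476

k = 36087/69 = 523
Steps past start: ⌈(13058 − 401)/523⌉ = ⌈12657/523⌉ = 25
Selected student: 401 + 25×523 = 13476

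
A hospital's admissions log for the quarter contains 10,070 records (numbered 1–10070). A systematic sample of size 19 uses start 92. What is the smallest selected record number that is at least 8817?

9102

k = 10070/19 = 530
Steps past start: ⌈(8817 − 92)/530⌉ = ⌈8725/530⌉ = 17
Selected record: 92 + 17×530 = 9102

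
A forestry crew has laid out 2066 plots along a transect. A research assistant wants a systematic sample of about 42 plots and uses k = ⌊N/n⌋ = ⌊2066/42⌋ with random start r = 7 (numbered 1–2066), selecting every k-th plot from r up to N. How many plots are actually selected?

k = ⌊2066/42⌋ = 49
Achieved size = ⌊(2066 − 7)/49⌋ + 1 = ⌊2059/49⌋ + 1 = 42 + 1 = 43
(last selection: 7 + 42×49 = 2065 ≤ 2066; next would be 2114 > 2066)

43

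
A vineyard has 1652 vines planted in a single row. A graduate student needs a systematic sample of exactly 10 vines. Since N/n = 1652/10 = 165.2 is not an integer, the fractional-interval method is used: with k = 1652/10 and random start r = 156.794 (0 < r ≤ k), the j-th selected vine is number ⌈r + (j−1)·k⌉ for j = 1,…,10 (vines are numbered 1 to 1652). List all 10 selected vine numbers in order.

j=1: r + 0k = 156.794 → ⌈·⌉ = 157
j=2: r + 1k = 321.994 → ⌈·⌉ = 322
j=3: r + 2k = 487.194 → ⌈·⌉ = 488
j=4: r + 3k = 652.394 → ⌈·⌉ = 653
j=5: r + 4k = 817.594 → ⌈·⌉ = 818
j=6: r + 5k = 982.794 → ⌈·⌉ = 983
j=7: r + 6k = 1147.994 → ⌈·⌉ = 1148
j=8: r + 7k = 1313.194 → ⌈·⌉ = 1314
j=9: r + 8k = 1478.394 → ⌈·⌉ = 1479
j=10: r + 9k = 1643.594 → ⌈·⌉ = 1644

157, 322, 488, 653, 818, 983, 1148, 1314, 1479, 1644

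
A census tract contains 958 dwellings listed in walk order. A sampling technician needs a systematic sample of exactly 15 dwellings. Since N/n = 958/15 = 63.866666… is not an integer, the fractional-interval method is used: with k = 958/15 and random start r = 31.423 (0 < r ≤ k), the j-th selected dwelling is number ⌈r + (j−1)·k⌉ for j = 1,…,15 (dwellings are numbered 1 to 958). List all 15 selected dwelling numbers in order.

32, 96, 160, 224, 287, 351, 415, 479, 543, 607, 671, 734, 798, 862, 926

j=1: r + 0k = 31.423 → ⌈·⌉ = 32
j=2: r + 1k = 95.289666… → ⌈·⌉ = 96
j=3: r + 2k = 159.156333… → ⌈·⌉ = 160
j=4: r + 3k = 223.023 → ⌈·⌉ = 224
j=5: r + 4k = 286.889666… → ⌈·⌉ = 287
j=6: r + 5k = 350.756333… → ⌈·⌉ = 351
j=7: r + 6k = 414.623 → ⌈·⌉ = 415
j=8: r + 7k = 478.489666… → ⌈·⌉ = 479
j=9: r + 8k = 542.356333… → ⌈·⌉ = 543
j=10: r + 9k = 606.223 → ⌈·⌉ = 607
j=11: r + 10k = 670.089666… → ⌈·⌉ = 671
j=12: r + 11k = 733.956333… → ⌈·⌉ = 734
j=13: r + 12k = 797.823 → ⌈·⌉ = 798
j=14: r + 13k = 861.689666… → ⌈·⌉ = 862
j=15: r + 14k = 925.556333… → ⌈·⌉ = 926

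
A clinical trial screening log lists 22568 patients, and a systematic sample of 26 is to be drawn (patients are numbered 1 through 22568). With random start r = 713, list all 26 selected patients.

713, 1581, 2449, 3317, 4185, 5053, 5921, 6789, 7657, 8525, 9393, 10261, 11129, 11997, 12865, 13733, 14601, 15469, 16337, 17205, 18073, 18941, 19809, 20677, 21545, 22413

k = N/n = 22568/26 = 868
patient 1: 713
patient 2: 713 + 868 = 1581
patient 3: 1581 + 868 = 2449
patient 4: 2449 + 868 = 3317
patient 5: 3317 + 868 = 4185
patient 6: 4185 + 868 = 5053
patient 7: 5053 + 868 = 5921
patient 8: 5921 + 868 = 6789
patient 9: 6789 + 868 = 7657
patient 10: 7657 + 868 = 8525
patient 11: 8525 + 868 = 9393
patient 12: 9393 + 868 = 10261
patient 13: 10261 + 868 = 11129
patient 14: 11129 + 868 = 11997
patient 15: 11997 + 868 = 12865
patient 16: 12865 + 868 = 13733
patient 17: 13733 + 868 = 14601
patient 18: 14601 + 868 = 15469
patient 19: 15469 + 868 = 16337
patient 20: 16337 + 868 = 17205
patient 21: 17205 + 868 = 18073
patient 22: 18073 + 868 = 18941
patient 23: 18941 + 868 = 19809
patient 24: 19809 + 868 = 20677
patient 25: 20677 + 868 = 21545
patient 26: 21545 + 868 = 22413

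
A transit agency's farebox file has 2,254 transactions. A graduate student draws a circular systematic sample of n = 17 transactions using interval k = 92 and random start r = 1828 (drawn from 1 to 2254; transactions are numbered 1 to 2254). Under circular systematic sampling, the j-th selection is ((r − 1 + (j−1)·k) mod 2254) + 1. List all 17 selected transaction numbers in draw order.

1828, 1920, 2012, 2104, 2196, 34, 126, 218, 310, 402, 494, 586, 678, 770, 862, 954, 1046

Selection 1: 1828
Selection 2: 1828 + 92 = 1920
Selection 3: 1920 + 92 = 2012
Selection 4: 2012 + 92 = 2104
Selection 5: 2104 + 92 = 2196
Selection 6: 2196 + 92 = 2288 → 2288 − 2254 = 34
Selection 7: 34 + 92 = 126
Selection 8: 126 + 92 = 218
Selection 9: 218 + 92 = 310
Selection 10: 310 + 92 = 402
Selection 11: 402 + 92 = 494
Selection 12: 494 + 92 = 586
Selection 13: 586 + 92 = 678
Selection 14: 678 + 92 = 770
Selection 15: 770 + 92 = 862
Selection 16: 862 + 92 = 954
Selection 17: 954 + 92 = 1046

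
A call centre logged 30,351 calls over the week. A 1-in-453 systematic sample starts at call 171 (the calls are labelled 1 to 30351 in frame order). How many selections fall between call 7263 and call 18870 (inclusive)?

k = 453
First selection ≥ 7263: 171 + ⌈(7263−171)/453⌉·453 = 171 + 16×453 = 7419
Last selection ≤ 18870: 171 + ⌊(18870−171)/453⌋·453 = 171 + 41×453 = 18744
Count = 41 − 16 + 1 = 26

26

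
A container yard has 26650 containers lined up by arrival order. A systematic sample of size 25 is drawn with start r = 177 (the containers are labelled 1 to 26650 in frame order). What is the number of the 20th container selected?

20431

k = 26650/25 = 1066
20th selection = r + (20−1)·k = 177 + 19×1066 = 177 + 20254 = 20431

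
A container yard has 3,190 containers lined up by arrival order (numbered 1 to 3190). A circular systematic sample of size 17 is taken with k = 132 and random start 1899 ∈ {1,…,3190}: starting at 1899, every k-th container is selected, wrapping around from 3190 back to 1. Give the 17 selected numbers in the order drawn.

Selection 1: 1899
Selection 2: 1899 + 132 = 2031
Selection 3: 2031 + 132 = 2163
Selection 4: 2163 + 132 = 2295
Selection 5: 2295 + 132 = 2427
Selection 6: 2427 + 132 = 2559
Selection 7: 2559 + 132 = 2691
Selection 8: 2691 + 132 = 2823
Selection 9: 2823 + 132 = 2955
Selection 10: 2955 + 132 = 3087
Selection 11: 3087 + 132 = 3219 → 3219 − 3190 = 29
Selection 12: 29 + 132 = 161
Selection 13: 161 + 132 = 293
Selection 14: 293 + 132 = 425
Selection 15: 425 + 132 = 557
Selection 16: 557 + 132 = 689
Selection 17: 689 + 132 = 821

1899, 2031, 2163, 2295, 2427, 2559, 2691, 2823, 2955, 3087, 29, 161, 293, 425, 557, 689, 821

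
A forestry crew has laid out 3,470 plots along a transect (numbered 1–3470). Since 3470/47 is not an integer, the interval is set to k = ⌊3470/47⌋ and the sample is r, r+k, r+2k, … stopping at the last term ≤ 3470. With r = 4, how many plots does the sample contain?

48

k = ⌊3470/47⌋ = 73
Achieved size = ⌊(3470 − 4)/73⌋ + 1 = ⌊3466/73⌋ + 1 = 47 + 1 = 48
(last selection: 4 + 47×73 = 3435 ≤ 3470; next would be 3508 > 3470)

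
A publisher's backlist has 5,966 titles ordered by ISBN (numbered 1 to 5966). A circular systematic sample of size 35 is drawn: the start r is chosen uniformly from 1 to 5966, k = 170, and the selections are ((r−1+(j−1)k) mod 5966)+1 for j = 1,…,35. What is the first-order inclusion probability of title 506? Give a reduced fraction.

For each position j, as r ranges over 1…5966 the j-th selection hits every title exactly once, so title 506 is selected for exactly 35 of the 5966 starts.
Inclusion probability = 35/5966.

35/5966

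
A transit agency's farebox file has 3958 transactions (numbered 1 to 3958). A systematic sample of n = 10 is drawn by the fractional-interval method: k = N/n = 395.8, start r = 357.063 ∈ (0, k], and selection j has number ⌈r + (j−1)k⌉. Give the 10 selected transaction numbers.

j=1: r + 0k = 357.063 → ⌈·⌉ = 358
j=2: r + 1k = 752.863 → ⌈·⌉ = 753
j=3: r + 2k = 1148.663 → ⌈·⌉ = 1149
j=4: r + 3k = 1544.463 → ⌈·⌉ = 1545
j=5: r + 4k = 1940.263 → ⌈·⌉ = 1941
j=6: r + 5k = 2336.063 → ⌈·⌉ = 2337
j=7: r + 6k = 2731.863 → ⌈·⌉ = 2732
j=8: r + 7k = 3127.663 → ⌈·⌉ = 3128
j=9: r + 8k = 3523.463 → ⌈·⌉ = 3524
j=10: r + 9k = 3919.263 → ⌈·⌉ = 3920

358, 753, 1149, 1545, 1941, 2337, 2732, 3128, 3524, 3920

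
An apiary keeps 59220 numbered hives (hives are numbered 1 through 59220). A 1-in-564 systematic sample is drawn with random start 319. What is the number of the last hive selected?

k = 564
105th selection = r + (105−1)·k = 319 + 104×564 = 319 + 58656 = 58975

58975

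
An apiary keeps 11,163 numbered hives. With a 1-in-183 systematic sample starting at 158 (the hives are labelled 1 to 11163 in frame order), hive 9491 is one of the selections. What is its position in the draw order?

52

k = 183
position = (9491 − 158)/183 + 1 = 9333/183 + 1 = 51 + 1 = 52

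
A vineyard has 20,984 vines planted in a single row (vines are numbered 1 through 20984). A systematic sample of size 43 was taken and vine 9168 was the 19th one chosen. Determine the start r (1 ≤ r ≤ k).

384

k = 20984/43 = 488
r = 9168 − (19−1)×488 = 9168 − 8784 = 384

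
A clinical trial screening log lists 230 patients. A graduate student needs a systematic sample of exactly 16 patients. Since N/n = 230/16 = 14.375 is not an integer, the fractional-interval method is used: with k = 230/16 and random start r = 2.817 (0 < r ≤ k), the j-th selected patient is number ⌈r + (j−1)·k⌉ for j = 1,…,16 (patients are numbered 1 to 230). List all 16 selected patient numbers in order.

j=1: r + 0k = 2.817 → ⌈·⌉ = 3
j=2: r + 1k = 17.192 → ⌈·⌉ = 18
j=3: r + 2k = 31.567 → ⌈·⌉ = 32
j=4: r + 3k = 45.942 → ⌈·⌉ = 46
j=5: r + 4k = 60.317 → ⌈·⌉ = 61
j=6: r + 5k = 74.692 → ⌈·⌉ = 75
j=7: r + 6k = 89.067 → ⌈·⌉ = 90
j=8: r + 7k = 103.442 → ⌈·⌉ = 104
j=9: r + 8k = 117.817 → ⌈·⌉ = 118
j=10: r + 9k = 132.192 → ⌈·⌉ = 133
j=11: r + 10k = 146.567 → ⌈·⌉ = 147
j=12: r + 11k = 160.942 → ⌈·⌉ = 161
j=13: r + 12k = 175.317 → ⌈·⌉ = 176
j=14: r + 13k = 189.692 → ⌈·⌉ = 190
j=15: r + 14k = 204.067 → ⌈·⌉ = 205
j=16: r + 15k = 218.442 → ⌈·⌉ = 219

3, 18, 32, 46, 61, 75, 90, 104, 118, 133, 147, 161, 176, 190, 205, 219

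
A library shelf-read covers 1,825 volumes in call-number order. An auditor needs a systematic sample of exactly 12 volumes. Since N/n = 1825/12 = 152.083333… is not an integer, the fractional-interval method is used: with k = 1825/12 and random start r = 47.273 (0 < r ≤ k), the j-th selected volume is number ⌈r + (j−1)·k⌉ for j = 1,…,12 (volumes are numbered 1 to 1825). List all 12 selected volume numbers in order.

j=1: r + 0k = 47.273 → ⌈·⌉ = 48
j=2: r + 1k = 199.356333… → ⌈·⌉ = 200
j=3: r + 2k = 351.439666… → ⌈·⌉ = 352
j=4: r + 3k = 503.523 → ⌈·⌉ = 504
j=5: r + 4k = 655.606333… → ⌈·⌉ = 656
j=6: r + 5k = 807.689666… → ⌈·⌉ = 808
j=7: r + 6k = 959.773 → ⌈·⌉ = 960
j=8: r + 7k = 1111.856333… → ⌈·⌉ = 1112
j=9: r + 8k = 1263.939666… → ⌈·⌉ = 1264
j=10: r + 9k = 1416.023 → ⌈·⌉ = 1417
j=11: r + 10k = 1568.106333… → ⌈·⌉ = 1569
j=12: r + 11k = 1720.189666… → ⌈·⌉ = 1721

48, 200, 352, 504, 656, 808, 960, 1112, 1264, 1417, 1569, 1721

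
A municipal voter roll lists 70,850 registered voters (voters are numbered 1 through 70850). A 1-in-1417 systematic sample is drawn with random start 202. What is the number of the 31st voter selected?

42712

k = 1417
31st selection = r + (31−1)·k = 202 + 30×1417 = 202 + 42510 = 42712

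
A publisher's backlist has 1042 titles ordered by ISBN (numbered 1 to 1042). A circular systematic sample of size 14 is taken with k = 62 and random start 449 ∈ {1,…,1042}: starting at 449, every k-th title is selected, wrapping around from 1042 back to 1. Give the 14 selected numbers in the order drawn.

Selection 1: 449
Selection 2: 449 + 62 = 511
Selection 3: 511 + 62 = 573
Selection 4: 573 + 62 = 635
Selection 5: 635 + 62 = 697
Selection 6: 697 + 62 = 759
Selection 7: 759 + 62 = 821
Selection 8: 821 + 62 = 883
Selection 9: 883 + 62 = 945
Selection 10: 945 + 62 = 1007
Selection 11: 1007 + 62 = 1069 → 1069 − 1042 = 27
Selection 12: 27 + 62 = 89
Selection 13: 89 + 62 = 151
Selection 14: 151 + 62 = 213

449, 511, 573, 635, 697, 759, 821, 883, 945, 1007, 27, 89, 151, 213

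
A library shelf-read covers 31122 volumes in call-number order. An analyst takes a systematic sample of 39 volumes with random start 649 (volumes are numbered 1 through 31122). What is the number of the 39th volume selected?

30973

k = 31122/39 = 798
39th selection = r + (39−1)·k = 649 + 38×798 = 649 + 30324 = 30973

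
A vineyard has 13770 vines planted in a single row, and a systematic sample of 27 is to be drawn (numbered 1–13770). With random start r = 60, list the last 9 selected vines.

k = N/n = 13770/27 = 510
19th selection = 60 + 18×510 = 9240
20th: 9240 + 510 = 9750
21st: 9750 + 510 = 10260
22nd: 10260 + 510 = 10770
23rd: 10770 + 510 = 11280
24th: 11280 + 510 = 11790
25th: 11790 + 510 = 12300
26th: 12300 + 510 = 12810
27th: 12810 + 510 = 13320

9240, 9750, 10260, 10770, 11280, 11790, 12300, 12810, 13320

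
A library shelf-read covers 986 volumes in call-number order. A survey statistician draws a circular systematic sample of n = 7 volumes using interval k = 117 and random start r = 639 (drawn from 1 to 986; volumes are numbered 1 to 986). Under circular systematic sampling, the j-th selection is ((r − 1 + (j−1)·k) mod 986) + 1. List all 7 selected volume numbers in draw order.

639, 756, 873, 4, 121, 238, 355

Selection 1: 639
Selection 2: 639 + 117 = 756
Selection 3: 756 + 117 = 873
Selection 4: 873 + 117 = 990 → 990 − 986 = 4
Selection 5: 4 + 117 = 121
Selection 6: 121 + 117 = 238
Selection 7: 238 + 117 = 355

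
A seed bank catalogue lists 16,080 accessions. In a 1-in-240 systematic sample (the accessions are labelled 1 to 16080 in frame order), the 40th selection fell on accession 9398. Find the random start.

38

k = 240
r = 9398 − (40−1)×240 = 9398 − 9360 = 38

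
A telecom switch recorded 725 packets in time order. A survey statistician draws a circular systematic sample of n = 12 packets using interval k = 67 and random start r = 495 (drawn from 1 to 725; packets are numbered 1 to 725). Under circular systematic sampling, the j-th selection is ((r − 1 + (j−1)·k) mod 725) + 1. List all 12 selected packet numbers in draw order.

Selection 1: 495
Selection 2: 495 + 67 = 562
Selection 3: 562 + 67 = 629
Selection 4: 629 + 67 = 696
Selection 5: 696 + 67 = 763 → 763 − 725 = 38
Selection 6: 38 + 67 = 105
Selection 7: 105 + 67 = 172
Selection 8: 172 + 67 = 239
Selection 9: 239 + 67 = 306
Selection 10: 306 + 67 = 373
Selection 11: 373 + 67 = 440
Selection 12: 440 + 67 = 507

495, 562, 629, 696, 38, 105, 172, 239, 306, 373, 440, 507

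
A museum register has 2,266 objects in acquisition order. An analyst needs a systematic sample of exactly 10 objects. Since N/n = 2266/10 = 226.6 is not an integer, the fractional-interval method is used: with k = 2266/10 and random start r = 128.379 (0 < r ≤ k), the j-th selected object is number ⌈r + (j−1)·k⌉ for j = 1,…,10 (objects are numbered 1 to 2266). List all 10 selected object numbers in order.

129, 355, 582, 809, 1035, 1262, 1488, 1715, 1942, 2168

j=1: r + 0k = 128.379 → ⌈·⌉ = 129
j=2: r + 1k = 354.979 → ⌈·⌉ = 355
j=3: r + 2k = 581.579 → ⌈·⌉ = 582
j=4: r + 3k = 808.179 → ⌈·⌉ = 809
j=5: r + 4k = 1034.779 → ⌈·⌉ = 1035
j=6: r + 5k = 1261.379 → ⌈·⌉ = 1262
j=7: r + 6k = 1487.979 → ⌈·⌉ = 1488
j=8: r + 7k = 1714.579 → ⌈·⌉ = 1715
j=9: r + 8k = 1941.179 → ⌈·⌉ = 1942
j=10: r + 9k = 2167.779 → ⌈·⌉ = 2168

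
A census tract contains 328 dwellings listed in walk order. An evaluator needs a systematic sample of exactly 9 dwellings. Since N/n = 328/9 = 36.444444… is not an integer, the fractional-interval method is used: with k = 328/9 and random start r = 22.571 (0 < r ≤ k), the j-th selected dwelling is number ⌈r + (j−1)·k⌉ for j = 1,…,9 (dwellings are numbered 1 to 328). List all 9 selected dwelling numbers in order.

j=1: r + 0k = 22.571 → ⌈·⌉ = 23
j=2: r + 1k = 59.015444… → ⌈·⌉ = 60
j=3: r + 2k = 95.459888… → ⌈·⌉ = 96
j=4: r + 3k = 131.904333… → ⌈·⌉ = 132
j=5: r + 4k = 168.348777… → ⌈·⌉ = 169
j=6: r + 5k = 204.793222… → ⌈·⌉ = 205
j=7: r + 6k = 241.237666… → ⌈·⌉ = 242
j=8: r + 7k = 277.682111… → ⌈·⌉ = 278
j=9: r + 8k = 314.126555… → ⌈·⌉ = 315

23, 60, 96, 132, 169, 205, 242, 278, 315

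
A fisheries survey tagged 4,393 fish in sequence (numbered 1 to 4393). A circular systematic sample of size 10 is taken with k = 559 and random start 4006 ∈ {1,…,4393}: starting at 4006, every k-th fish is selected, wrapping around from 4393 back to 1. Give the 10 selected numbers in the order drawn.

4006, 172, 731, 1290, 1849, 2408, 2967, 3526, 4085, 251

Selection 1: 4006
Selection 2: 4006 + 559 = 4565 → 4565 − 4393 = 172
Selection 3: 172 + 559 = 731
Selection 4: 731 + 559 = 1290
Selection 5: 1290 + 559 = 1849
Selection 6: 1849 + 559 = 2408
Selection 7: 2408 + 559 = 2967
Selection 8: 2967 + 559 = 3526
Selection 9: 3526 + 559 = 4085
Selection 10: 4085 + 559 = 4644 → 4644 − 4393 = 251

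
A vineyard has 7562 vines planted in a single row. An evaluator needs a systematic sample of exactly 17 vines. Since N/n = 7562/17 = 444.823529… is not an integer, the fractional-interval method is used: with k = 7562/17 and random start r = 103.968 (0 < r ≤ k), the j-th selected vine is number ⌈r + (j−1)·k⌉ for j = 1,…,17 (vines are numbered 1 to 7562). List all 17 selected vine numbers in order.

104, 549, 994, 1439, 1884, 2329, 2773, 3218, 3663, 4108, 4553, 4998, 5442, 5887, 6332, 6777, 7222

j=1: r + 0k = 103.968 → ⌈·⌉ = 104
j=2: r + 1k = 548.791529… → ⌈·⌉ = 549
j=3: r + 2k = 993.615058… → ⌈·⌉ = 994
j=4: r + 3k = 1438.438588… → ⌈·⌉ = 1439
j=5: r + 4k = 1883.262117… → ⌈·⌉ = 1884
j=6: r + 5k = 2328.085647… → ⌈·⌉ = 2329
j=7: r + 6k = 2772.909176… → ⌈·⌉ = 2773
j=8: r + 7k = 3217.732705… → ⌈·⌉ = 3218
j=9: r + 8k = 3662.556235… → ⌈·⌉ = 3663
j=10: r + 9k = 4107.379764… → ⌈·⌉ = 4108
j=11: r + 10k = 4552.203294… → ⌈·⌉ = 4553
j=12: r + 11k = 4997.026823… → ⌈·⌉ = 4998
j=13: r + 12k = 5441.850352… → ⌈·⌉ = 5442
j=14: r + 13k = 5886.673882… → ⌈·⌉ = 5887
j=15: r + 14k = 6331.497411… → ⌈·⌉ = 6332
j=16: r + 15k = 6776.320941… → ⌈·⌉ = 6777
j=17: r + 16k = 7221.144470… → ⌈·⌉ = 7222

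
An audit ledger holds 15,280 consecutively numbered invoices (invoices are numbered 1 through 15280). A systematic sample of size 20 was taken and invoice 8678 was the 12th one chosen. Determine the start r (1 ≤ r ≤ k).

274

k = 15280/20 = 764
r = 8678 − (12−1)×764 = 8678 − 8404 = 274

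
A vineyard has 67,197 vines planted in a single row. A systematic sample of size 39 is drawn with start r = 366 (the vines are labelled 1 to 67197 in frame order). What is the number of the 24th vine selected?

k = 67197/39 = 1723
24th selection = r + (24−1)·k = 366 + 23×1723 = 366 + 39629 = 39995

39995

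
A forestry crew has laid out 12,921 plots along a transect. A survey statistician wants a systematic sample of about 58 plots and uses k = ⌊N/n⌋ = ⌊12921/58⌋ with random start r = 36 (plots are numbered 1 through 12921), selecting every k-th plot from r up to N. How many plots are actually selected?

k = ⌊12921/58⌋ = 222
Achieved size = ⌊(12921 − 36)/222⌋ + 1 = ⌊12885/222⌋ + 1 = 58 + 1 = 59
(last selection: 36 + 58×222 = 12912 ≤ 12921; next would be 13134 > 12921)

59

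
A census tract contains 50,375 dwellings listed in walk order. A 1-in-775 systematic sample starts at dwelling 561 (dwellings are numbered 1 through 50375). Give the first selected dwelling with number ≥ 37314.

37761

k = 775
Steps past start: ⌈(37314 − 561)/775⌉ = ⌈36753/775⌉ = 48
Selected dwelling: 561 + 48×775 = 37761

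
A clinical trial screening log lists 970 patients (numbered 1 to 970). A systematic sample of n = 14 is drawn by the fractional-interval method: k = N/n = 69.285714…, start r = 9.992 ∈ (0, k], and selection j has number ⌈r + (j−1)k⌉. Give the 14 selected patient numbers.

10, 80, 149, 218, 288, 357, 426, 495, 565, 634, 703, 773, 842, 911

j=1: r + 0k = 9.992 → ⌈·⌉ = 10
j=2: r + 1k = 79.277714… → ⌈·⌉ = 80
j=3: r + 2k = 148.563428… → ⌈·⌉ = 149
j=4: r + 3k = 217.849142… → ⌈·⌉ = 218
j=5: r + 4k = 287.134857… → ⌈·⌉ = 288
j=6: r + 5k = 356.420571… → ⌈·⌉ = 357
j=7: r + 6k = 425.706285… → ⌈·⌉ = 426
j=8: r + 7k = 494.992 → ⌈·⌉ = 495
j=9: r + 8k = 564.277714… → ⌈·⌉ = 565
j=10: r + 9k = 633.563428… → ⌈·⌉ = 634
j=11: r + 10k = 702.849142… → ⌈·⌉ = 703
j=12: r + 11k = 772.134857… → ⌈·⌉ = 773
j=13: r + 12k = 841.420571… → ⌈·⌉ = 842
j=14: r + 13k = 910.706285… → ⌈·⌉ = 911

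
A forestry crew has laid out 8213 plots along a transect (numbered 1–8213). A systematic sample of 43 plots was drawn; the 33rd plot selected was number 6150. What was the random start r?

k = 8213/43 = 191
r = 6150 − (33−1)×191 = 6150 − 6112 = 38

38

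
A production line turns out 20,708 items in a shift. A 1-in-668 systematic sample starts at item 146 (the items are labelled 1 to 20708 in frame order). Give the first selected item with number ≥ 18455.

18850

k = 668
Steps past start: ⌈(18455 − 146)/668⌉ = ⌈18309/668⌉ = 28
Selected item: 146 + 28×668 = 18850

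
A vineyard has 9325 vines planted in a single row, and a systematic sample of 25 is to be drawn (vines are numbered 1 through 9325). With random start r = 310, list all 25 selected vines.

k = N/n = 9325/25 = 373
vine 1: 310
vine 2: 310 + 373 = 683
vine 3: 683 + 373 = 1056
vine 4: 1056 + 373 = 1429
vine 5: 1429 + 373 = 1802
vine 6: 1802 + 373 = 2175
vine 7: 2175 + 373 = 2548
vine 8: 2548 + 373 = 2921
vine 9: 2921 + 373 = 3294
vine 10: 3294 + 373 = 3667
vine 11: 3667 + 373 = 4040
vine 12: 4040 + 373 = 4413
vine 13: 4413 + 373 = 4786
vine 14: 4786 + 373 = 5159
vine 15: 5159 + 373 = 5532
vine 16: 5532 + 373 = 5905
vine 17: 5905 + 373 = 6278
vine 18: 6278 + 373 = 6651
vine 19: 6651 + 373 = 7024
vine 20: 7024 + 373 = 7397
vine 21: 7397 + 373 = 7770
vine 22: 7770 + 373 = 8143
vine 23: 8143 + 373 = 8516
vine 24: 8516 + 373 = 8889
vine 25: 8889 + 373 = 9262

310, 683, 1056, 1429, 1802, 2175, 2548, 2921, 3294, 3667, 4040, 4413, 4786, 5159, 5532, 5905, 6278, 6651, 7024, 7397, 7770, 8143, 8516, 8889, 9262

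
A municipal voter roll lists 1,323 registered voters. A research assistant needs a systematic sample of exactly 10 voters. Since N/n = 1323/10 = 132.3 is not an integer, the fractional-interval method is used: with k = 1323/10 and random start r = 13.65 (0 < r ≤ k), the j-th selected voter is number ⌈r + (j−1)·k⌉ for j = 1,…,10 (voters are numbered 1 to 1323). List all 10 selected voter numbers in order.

j=1: r + 0k = 13.65 → ⌈·⌉ = 14
j=2: r + 1k = 145.95 → ⌈·⌉ = 146
j=3: r + 2k = 278.25 → ⌈·⌉ = 279
j=4: r + 3k = 410.55 → ⌈·⌉ = 411
j=5: r + 4k = 542.85 → ⌈·⌉ = 543
j=6: r + 5k = 675.15 → ⌈·⌉ = 676
j=7: r + 6k = 807.45 → ⌈·⌉ = 808
j=8: r + 7k = 939.75 → ⌈·⌉ = 940
j=9: r + 8k = 1072.05 → ⌈·⌉ = 1073
j=10: r + 9k = 1204.35 → ⌈·⌉ = 1205

14, 146, 279, 411, 543, 676, 808, 940, 1073, 1205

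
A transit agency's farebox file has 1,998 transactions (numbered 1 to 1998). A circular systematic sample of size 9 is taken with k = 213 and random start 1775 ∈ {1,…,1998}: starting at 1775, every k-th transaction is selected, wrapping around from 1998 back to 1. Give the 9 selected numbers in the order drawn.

1775, 1988, 203, 416, 629, 842, 1055, 1268, 1481

Selection 1: 1775
Selection 2: 1775 + 213 = 1988
Selection 3: 1988 + 213 = 2201 → 2201 − 1998 = 203
Selection 4: 203 + 213 = 416
Selection 5: 416 + 213 = 629
Selection 6: 629 + 213 = 842
Selection 7: 842 + 213 = 1055
Selection 8: 1055 + 213 = 1268
Selection 9: 1268 + 213 = 1481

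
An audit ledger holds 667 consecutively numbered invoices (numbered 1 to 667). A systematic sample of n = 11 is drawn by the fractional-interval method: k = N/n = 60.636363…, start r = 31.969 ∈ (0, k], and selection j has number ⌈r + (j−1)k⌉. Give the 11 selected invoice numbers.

32, 93, 154, 214, 275, 336, 396, 457, 518, 578, 639

j=1: r + 0k = 31.969 → ⌈·⌉ = 32
j=2: r + 1k = 92.605363… → ⌈·⌉ = 93
j=3: r + 2k = 153.241727… → ⌈·⌉ = 154
j=4: r + 3k = 213.878090… → ⌈·⌉ = 214
j=5: r + 4k = 274.514454… → ⌈·⌉ = 275
j=6: r + 5k = 335.150818… → ⌈·⌉ = 336
j=7: r + 6k = 395.787181… → ⌈·⌉ = 396
j=8: r + 7k = 456.423545… → ⌈·⌉ = 457
j=9: r + 8k = 517.059909… → ⌈·⌉ = 518
j=10: r + 9k = 577.696272… → ⌈·⌉ = 578
j=11: r + 10k = 638.332636… → ⌈·⌉ = 639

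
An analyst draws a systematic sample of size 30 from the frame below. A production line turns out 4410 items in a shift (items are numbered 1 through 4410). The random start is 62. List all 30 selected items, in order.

62, 209, 356, 503, 650, 797, 944, 1091, 1238, 1385, 1532, 1679, 1826, 1973, 2120, 2267, 2414, 2561, 2708, 2855, 3002, 3149, 3296, 3443, 3590, 3737, 3884, 4031, 4178, 4325

k = N/n = 4410/30 = 147
item 1: 62
item 2: 62 + 147 = 209
item 3: 209 + 147 = 356
item 4: 356 + 147 = 503
item 5: 503 + 147 = 650
item 6: 650 + 147 = 797
item 7: 797 + 147 = 944
item 8: 944 + 147 = 1091
item 9: 1091 + 147 = 1238
item 10: 1238 + 147 = 1385
item 11: 1385 + 147 = 1532
item 12: 1532 + 147 = 1679
item 13: 1679 + 147 = 1826
item 14: 1826 + 147 = 1973
item 15: 1973 + 147 = 2120
item 16: 2120 + 147 = 2267
item 17: 2267 + 147 = 2414
item 18: 2414 + 147 = 2561
item 19: 2561 + 147 = 2708
item 20: 2708 + 147 = 2855
item 21: 2855 + 147 = 3002
item 22: 3002 + 147 = 3149
item 23: 3149 + 147 = 3296
item 24: 3296 + 147 = 3443
item 25: 3443 + 147 = 3590
item 26: 3590 + 147 = 3737
item 27: 3737 + 147 = 3884
item 28: 3884 + 147 = 4031
item 29: 4031 + 147 = 4178
item 30: 4178 + 147 = 4325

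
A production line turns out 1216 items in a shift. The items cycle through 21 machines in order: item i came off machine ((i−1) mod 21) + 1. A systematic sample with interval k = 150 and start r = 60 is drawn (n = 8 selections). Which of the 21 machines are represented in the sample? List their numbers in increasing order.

Consecutive selections differ by k = 150, so their machine numbers differ by 150 mod 21 = 3.
gcd(150, 21) = 3, so the sample visits 21/3 = 7 distinct residues mod 21.
Start 60 is machine 18; the machines hit are 3, 6, 9, 12, 15, 18, 21.

3, 6, 9, 12, 15, 18, 21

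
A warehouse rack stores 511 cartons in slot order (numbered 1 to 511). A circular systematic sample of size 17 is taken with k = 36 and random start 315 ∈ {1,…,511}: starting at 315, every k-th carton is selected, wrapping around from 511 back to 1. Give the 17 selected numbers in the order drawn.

315, 351, 387, 423, 459, 495, 20, 56, 92, 128, 164, 200, 236, 272, 308, 344, 380

Selection 1: 315
Selection 2: 315 + 36 = 351
Selection 3: 351 + 36 = 387
Selection 4: 387 + 36 = 423
Selection 5: 423 + 36 = 459
Selection 6: 459 + 36 = 495
Selection 7: 495 + 36 = 531 → 531 − 511 = 20
Selection 8: 20 + 36 = 56
Selection 9: 56 + 36 = 92
Selection 10: 92 + 36 = 128
Selection 11: 128 + 36 = 164
Selection 12: 164 + 36 = 200
Selection 13: 200 + 36 = 236
Selection 14: 236 + 36 = 272
Selection 15: 272 + 36 = 308
Selection 16: 308 + 36 = 344
Selection 17: 344 + 36 = 380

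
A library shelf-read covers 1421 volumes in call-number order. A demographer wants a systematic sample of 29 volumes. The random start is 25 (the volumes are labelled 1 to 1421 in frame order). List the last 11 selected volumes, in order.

907, 956, 1005, 1054, 1103, 1152, 1201, 1250, 1299, 1348, 1397

k = N/n = 1421/29 = 49
19th selection = 25 + 18×49 = 907
20th: 907 + 49 = 956
21st: 956 + 49 = 1005
22nd: 1005 + 49 = 1054
23rd: 1054 + 49 = 1103
24th: 1103 + 49 = 1152
25th: 1152 + 49 = 1201
26th: 1201 + 49 = 1250
27th: 1250 + 49 = 1299
28th: 1299 + 49 = 1348
29th: 1348 + 49 = 1397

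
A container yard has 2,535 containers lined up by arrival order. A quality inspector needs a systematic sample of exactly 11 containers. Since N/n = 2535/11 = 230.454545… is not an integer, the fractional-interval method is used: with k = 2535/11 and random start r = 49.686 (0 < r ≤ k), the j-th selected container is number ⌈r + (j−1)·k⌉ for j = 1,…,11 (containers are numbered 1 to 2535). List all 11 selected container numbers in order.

50, 281, 511, 742, 972, 1202, 1433, 1663, 1894, 2124, 2355

j=1: r + 0k = 49.686 → ⌈·⌉ = 50
j=2: r + 1k = 280.140545… → ⌈·⌉ = 281
j=3: r + 2k = 510.595090… → ⌈·⌉ = 511
j=4: r + 3k = 741.049636… → ⌈·⌉ = 742
j=5: r + 4k = 971.504181… → ⌈·⌉ = 972
j=6: r + 5k = 1201.958727… → ⌈·⌉ = 1202
j=7: r + 6k = 1432.413272… → ⌈·⌉ = 1433
j=8: r + 7k = 1662.867818… → ⌈·⌉ = 1663
j=9: r + 8k = 1893.322363… → ⌈·⌉ = 1894
j=10: r + 9k = 2123.776909… → ⌈·⌉ = 2124
j=11: r + 10k = 2354.231454… → ⌈·⌉ = 2355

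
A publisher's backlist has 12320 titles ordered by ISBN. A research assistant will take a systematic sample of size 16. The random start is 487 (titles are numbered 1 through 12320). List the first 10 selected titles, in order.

487, 1257, 2027, 2797, 3567, 4337, 5107, 5877, 6647, 7417

k = N/n = 12320/16 = 770
title 1: 487
title 2: 487 + 770 = 1257
title 3: 1257 + 770 = 2027
title 4: 2027 + 770 = 2797
title 5: 2797 + 770 = 3567
title 6: 3567 + 770 = 4337
title 7: 4337 + 770 = 5107
title 8: 5107 + 770 = 5877
title 9: 5877 + 770 = 6647
title 10: 6647 + 770 = 7417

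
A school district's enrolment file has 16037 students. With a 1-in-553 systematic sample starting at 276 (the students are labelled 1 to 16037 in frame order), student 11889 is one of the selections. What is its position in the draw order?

k = 553
position = (11889 − 276)/553 + 1 = 11613/553 + 1 = 21 + 1 = 22

22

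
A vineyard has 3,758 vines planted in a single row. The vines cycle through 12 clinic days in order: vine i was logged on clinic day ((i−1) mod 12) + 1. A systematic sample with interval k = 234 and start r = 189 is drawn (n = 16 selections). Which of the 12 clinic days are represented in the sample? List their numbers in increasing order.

Consecutive selections differ by k = 234, so their clinic day numbers differ by 234 mod 12 = 6.
gcd(234, 12) = 6, so the sample visits 12/6 = 2 distinct residues mod 12.
Start 189 is clinic day 9; the clinic days hit are 3, 9.

3, 9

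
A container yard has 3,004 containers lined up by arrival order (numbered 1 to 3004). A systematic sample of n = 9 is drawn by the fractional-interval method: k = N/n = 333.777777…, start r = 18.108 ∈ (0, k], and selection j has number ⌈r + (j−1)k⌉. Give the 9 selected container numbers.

19, 352, 686, 1020, 1354, 1687, 2021, 2355, 2689

j=1: r + 0k = 18.108 → ⌈·⌉ = 19
j=2: r + 1k = 351.885777… → ⌈·⌉ = 352
j=3: r + 2k = 685.663555… → ⌈·⌉ = 686
j=4: r + 3k = 1019.441333… → ⌈·⌉ = 1020
j=5: r + 4k = 1353.219111… → ⌈·⌉ = 1354
j=6: r + 5k = 1686.996888… → ⌈·⌉ = 1687
j=7: r + 6k = 2020.774666… → ⌈·⌉ = 2021
j=8: r + 7k = 2354.552444… → ⌈·⌉ = 2355
j=9: r + 8k = 2688.330222… → ⌈·⌉ = 2689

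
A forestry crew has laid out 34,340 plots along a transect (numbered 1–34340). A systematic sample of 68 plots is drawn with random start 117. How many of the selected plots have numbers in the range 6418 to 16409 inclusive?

20

k = 34340/68 = 505
First selection ≥ 6418: 117 + ⌈(6418−117)/505⌉·505 = 117 + 13×505 = 6682
Last selection ≤ 16409: 117 + ⌊(16409−117)/505⌋·505 = 117 + 32×505 = 16277
Count = 32 − 13 + 1 = 20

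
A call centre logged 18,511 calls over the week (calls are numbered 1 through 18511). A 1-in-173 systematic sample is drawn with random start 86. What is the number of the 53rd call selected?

9082

k = 173
53rd selection = r + (53−1)·k = 86 + 52×173 = 86 + 8996 = 9082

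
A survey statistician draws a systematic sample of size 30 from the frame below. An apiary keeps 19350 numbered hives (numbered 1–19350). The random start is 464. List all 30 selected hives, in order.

k = N/n = 19350/30 = 645
hive 1: 464
hive 2: 464 + 645 = 1109
hive 3: 1109 + 645 = 1754
hive 4: 1754 + 645 = 2399
hive 5: 2399 + 645 = 3044
hive 6: 3044 + 645 = 3689
hive 7: 3689 + 645 = 4334
hive 8: 4334 + 645 = 4979
hive 9: 4979 + 645 = 5624
hive 10: 5624 + 645 = 6269
hive 11: 6269 + 645 = 6914
hive 12: 6914 + 645 = 7559
hive 13: 7559 + 645 = 8204
hive 14: 8204 + 645 = 8849
hive 15: 8849 + 645 = 9494
hive 16: 9494 + 645 = 10139
hive 17: 10139 + 645 = 10784
hive 18: 10784 + 645 = 11429
hive 19: 11429 + 645 = 12074
hive 20: 12074 + 645 = 12719
hive 21: 12719 + 645 = 13364
hive 22: 13364 + 645 = 14009
hive 23: 14009 + 645 = 14654
hive 24: 14654 + 645 = 15299
hive 25: 15299 + 645 = 15944
hive 26: 15944 + 645 = 16589
hive 27: 16589 + 645 = 17234
hive 28: 17234 + 645 = 17879
hive 29: 17879 + 645 = 18524
hive 30: 18524 + 645 = 19169

464, 1109, 1754, 2399, 3044, 3689, 4334, 4979, 5624, 6269, 6914, 7559, 8204, 8849, 9494, 10139, 10784, 11429, 12074, 12719, 13364, 14009, 14654, 15299, 15944, 16589, 17234, 17879, 18524, 19169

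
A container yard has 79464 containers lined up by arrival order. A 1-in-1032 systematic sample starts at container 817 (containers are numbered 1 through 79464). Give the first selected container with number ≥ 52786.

k = 1032
Steps past start: ⌈(52786 − 817)/1032⌉ = ⌈51969/1032⌉ = 51
Selected container: 817 + 51×1032 = 53449

53449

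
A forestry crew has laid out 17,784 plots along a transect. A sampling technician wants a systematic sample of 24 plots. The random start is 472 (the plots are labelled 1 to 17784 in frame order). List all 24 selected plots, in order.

k = N/n = 17784/24 = 741
plot 1: 472
plot 2: 472 + 741 = 1213
plot 3: 1213 + 741 = 1954
plot 4: 1954 + 741 = 2695
plot 5: 2695 + 741 = 3436
plot 6: 3436 + 741 = 4177
plot 7: 4177 + 741 = 4918
plot 8: 4918 + 741 = 5659
plot 9: 5659 + 741 = 6400
plot 10: 6400 + 741 = 7141
plot 11: 7141 + 741 = 7882
plot 12: 7882 + 741 = 8623
plot 13: 8623 + 741 = 9364
plot 14: 9364 + 741 = 10105
plot 15: 10105 + 741 = 10846
plot 16: 10846 + 741 = 11587
plot 17: 11587 + 741 = 12328
plot 18: 12328 + 741 = 13069
plot 19: 13069 + 741 = 13810
plot 20: 13810 + 741 = 14551
plot 21: 14551 + 741 = 15292
plot 22: 15292 + 741 = 16033
plot 23: 16033 + 741 = 16774
plot 24: 16774 + 741 = 17515

472, 1213, 1954, 2695, 3436, 4177, 4918, 5659, 6400, 7141, 7882, 8623, 9364, 10105, 10846, 11587, 12328, 13069, 13810, 14551, 15292, 16033, 16774, 17515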